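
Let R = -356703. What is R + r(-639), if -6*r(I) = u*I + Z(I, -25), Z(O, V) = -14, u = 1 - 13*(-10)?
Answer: -2056495/6 ≈ -3.4275e+5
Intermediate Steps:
u = 131 (u = 1 + 130 = 131)
r(I) = 7/3 - 131*I/6 (r(I) = -(131*I - 14)/6 = -(-14 + 131*I)/6 = 7/3 - 131*I/6)
R + r(-639) = -356703 + (7/3 - 131/6*(-639)) = -356703 + (7/3 + 27903/2) = -356703 + 83723/6 = -2056495/6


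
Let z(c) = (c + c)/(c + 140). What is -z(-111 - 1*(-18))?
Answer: 186/47 ≈ 3.9574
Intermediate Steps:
z(c) = 2*c/(140 + c) (z(c) = (2*c)/(140 + c) = 2*c/(140 + c))
-z(-111 - 1*(-18)) = -2*(-111 - 1*(-18))/(140 + (-111 - 1*(-18))) = -2*(-111 + 18)/(140 + (-111 + 18)) = -2*(-93)/(140 - 93) = -2*(-93)/47 = -1*(-186/47) = 186/47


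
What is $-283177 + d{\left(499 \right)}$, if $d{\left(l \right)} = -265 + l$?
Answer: $-282943$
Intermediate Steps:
$-283177 + d{\left(499 \right)} = -283177 + \left(-265 + 499\right) = -283177 + 234 = -282943$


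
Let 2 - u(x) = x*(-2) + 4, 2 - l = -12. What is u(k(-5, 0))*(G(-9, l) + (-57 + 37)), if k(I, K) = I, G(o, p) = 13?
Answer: 84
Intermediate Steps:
l = 14 (l = 2 - 1*(-12) = 2 + 12 = 14)
u(x) = -2 + 2*x (u(x) = 2 - (x*(-2) + 4) = 2 - (-2*x + 4) = 2 - (4 - 2*x) = 2 + (-4 + 2*x) = -2 + 2*x)
u(k(-5, 0))*(G(-9, l) + (-57 + 37)) = (-2 + 2*(-5))*(13 + (-57 + 37)) = (-2 - 10)*(13 - 20) = -12*(-7) = 84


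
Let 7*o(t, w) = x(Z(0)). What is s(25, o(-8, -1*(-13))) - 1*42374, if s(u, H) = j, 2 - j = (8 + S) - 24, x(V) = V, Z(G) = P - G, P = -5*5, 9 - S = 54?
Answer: -42311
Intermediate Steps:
S = -45 (S = 9 - 1*54 = 9 - 54 = -45)
P = -25
Z(G) = -25 - G
o(t, w) = -25/7 (o(t, w) = (-25 - 1*0)/7 = (-25 + 0)/7 = (⅐)*(-25) = -25/7)
j = 63 (j = 2 - ((8 - 45) - 24) = 2 - (-37 - 24) = 2 - 1*(-61) = 2 + 61 = 63)
s(u, H) = 63
s(25, o(-8, -1*(-13))) - 1*42374 = 63 - 1*42374 = 63 - 42374 = -42311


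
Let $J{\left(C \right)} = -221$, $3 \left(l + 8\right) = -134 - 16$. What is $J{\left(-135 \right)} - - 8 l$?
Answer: $-685$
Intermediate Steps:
$l = -58$ ($l = -8 + \frac{-134 - 16}{3} = -8 + \frac{1}{3} \left(-150\right) = -8 - 50 = -58$)
$J{\left(-135 \right)} - - 8 l = -221 - \left(-8\right) \left(-58\right) = -221 - 464 = -685$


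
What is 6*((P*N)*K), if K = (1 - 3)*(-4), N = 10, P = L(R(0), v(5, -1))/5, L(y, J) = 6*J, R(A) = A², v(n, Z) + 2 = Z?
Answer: -1728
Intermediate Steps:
v(n, Z) = -2 + Z
P = -18/5 (P = (6*(-2 - 1))/5 = (6*(-3))*(⅕) = -18*⅕ = -18/5 ≈ -3.6000)
K = 8 (K = -2*(-4) = 8)
6*((P*N)*K) = 6*(-18/5*10*8) = 6*(-36*8) = 6*(-288) = -1728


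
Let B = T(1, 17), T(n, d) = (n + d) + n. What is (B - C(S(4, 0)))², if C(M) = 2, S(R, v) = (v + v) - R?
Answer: 289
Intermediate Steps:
S(R, v) = -R + 2*v (S(R, v) = 2*v - R = -R + 2*v)
T(n, d) = d + 2*n (T(n, d) = (d + n) + n = d + 2*n)
B = 19 (B = 17 + 2*1 = 17 + 2 = 19)
(B - C(S(4, 0)))² = (19 - 1*2)² = (19 - 2)² = 17² = 289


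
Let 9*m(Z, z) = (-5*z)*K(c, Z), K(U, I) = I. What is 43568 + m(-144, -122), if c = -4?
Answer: 33808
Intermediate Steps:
m(Z, z) = -5*Z*z/9 (m(Z, z) = ((-5*z)*Z)/9 = (-5*Z*z)/9 = -5*Z*z/9)
43568 + m(-144, -122) = 43568 - 5/9*(-144)*(-122) = 43568 - 9760 = 33808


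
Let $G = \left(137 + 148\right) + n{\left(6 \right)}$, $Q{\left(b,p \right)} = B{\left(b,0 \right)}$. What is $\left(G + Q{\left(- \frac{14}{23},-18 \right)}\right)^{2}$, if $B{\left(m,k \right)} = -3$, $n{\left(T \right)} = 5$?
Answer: $82369$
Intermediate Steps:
$Q{\left(b,p \right)} = -3$
$G = 290$ ($G = \left(137 + 148\right) + 5 = 285 + 5 = 290$)
$\left(G + Q{\left(- \frac{14}{23},-18 \right)}\right)^{2} = \left(290 - 3\right)^{2} = 287^{2} = 82369$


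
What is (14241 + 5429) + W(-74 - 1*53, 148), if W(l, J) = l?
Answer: 19543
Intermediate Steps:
(14241 + 5429) + W(-74 - 1*53, 148) = (14241 + 5429) + (-74 - 1*53) = 19670 + (-74 - 53) = 19670 - 127 = 19543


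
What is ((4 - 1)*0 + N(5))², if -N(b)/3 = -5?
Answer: 225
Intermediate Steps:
N(b) = 15 (N(b) = -3*(-5) = 15)
((4 - 1)*0 + N(5))² = ((4 - 1)*0 + 15)² = (3*0 + 15)² = (0 + 15)² = 15² = 225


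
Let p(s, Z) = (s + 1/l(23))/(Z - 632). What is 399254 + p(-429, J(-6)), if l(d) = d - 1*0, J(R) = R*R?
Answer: 2736491849/6854 ≈ 3.9925e+5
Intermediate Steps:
J(R) = R**2
l(d) = d (l(d) = d + 0 = d)
p(s, Z) = (1/23 + s)/(-632 + Z) (p(s, Z) = (s + 1/23)/(Z - 632) = (s + 1/23)/(-632 + Z) = (1/23 + s)/(-632 + Z))
399254 + p(-429, J(-6)) = 399254 + (1/23 - 429)/(-632 + (-6)**2) = 399254 - 9866/23/(-632 + 36) = 399254 - 9866/23/(-596) = 399254 - 1/596*(-9866/23) = 399254 + 4933/6854 = 2736491849/6854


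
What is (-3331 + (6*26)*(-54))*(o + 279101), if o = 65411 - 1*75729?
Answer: -3159544165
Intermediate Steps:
o = -10318 (o = 65411 - 75729 = -10318)
(-3331 + (6*26)*(-54))*(o + 279101) = (-3331 + (6*26)*(-54))*(-10318 + 279101) = (-3331 + 156*(-54))*268783 = (-3331 - 8424)*268783 = -11755*268783 = -3159544165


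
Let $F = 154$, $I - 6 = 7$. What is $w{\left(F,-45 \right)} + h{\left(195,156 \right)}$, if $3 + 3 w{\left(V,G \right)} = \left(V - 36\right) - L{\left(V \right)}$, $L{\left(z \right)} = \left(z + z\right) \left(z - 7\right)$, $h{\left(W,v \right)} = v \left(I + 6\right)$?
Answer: $- \frac{36269}{3} \approx -12090.0$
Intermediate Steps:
$I = 13$ ($I = 6 + 7 = 13$)
$h{\left(W,v \right)} = 19 v$ ($h{\left(W,v \right)} = v \left(13 + 6\right) = v 19 = 19 v$)
$L{\left(z \right)} = 2 z \left(-7 + z\right)$
$w{\left(V,G \right)} = -13 + \frac{V}{3} - \frac{2 V \left(-7 + V\right)}{3}$ ($w{\left(V,G \right)} = -1 + \frac{\left(V - 36\right) - 2 V \left(-7 + V\right)}{3} = -1 + \frac{\left(-36 + V\right) - 2 V \left(-7 + V\right)}{3} = -1 + \frac{-36 + V - 2 V \left(-7 + V\right)}{3} = -1 - \left(12 - \frac{V}{3} + \frac{2 V \left(-7 + V\right)}{3}\right) = -13 + \frac{V}{3} - \frac{2 V \left(-7 + V\right)}{3}$)
$w{\left(F,-45 \right)} + h{\left(195,156 \right)} = \left(-13 + 5 \cdot 154 - \frac{2 \cdot 154^{2}}{3}\right) + 19 \cdot 156 = \left(-13 + 770 - \frac{47432}{3}\right) + 2964 = - \frac{45161}{3} + 2964 = - \frac{36269}{3}$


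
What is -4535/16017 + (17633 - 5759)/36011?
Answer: 26875973/576788187 ≈ 0.046596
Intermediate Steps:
-4535/16017 + (17633 - 5759)/36011 = -4535*1/16017 + 11874*(1/36011) = -4535/16017 + 11874/36011 = 26875973/576788187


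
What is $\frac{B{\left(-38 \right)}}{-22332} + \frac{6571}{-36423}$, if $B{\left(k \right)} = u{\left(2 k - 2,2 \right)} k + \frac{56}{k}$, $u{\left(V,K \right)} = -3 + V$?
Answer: $- \frac{43133315}{135566406} \approx -0.31817$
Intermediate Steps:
$B{\left(k \right)} = \frac{56}{k} + k \left(-5 + 2 k\right)$ ($B{\left(k \right)} = \left(-3 + \left(2 k - 2\right)\right) k + \frac{56}{k} = \left(-3 + \left(-2 + 2 k\right)\right) k + \frac{56}{k} = \left(-5 + 2 k\right) k + \frac{56}{k} = k \left(-5 + 2 k\right) + \frac{56}{k} = \frac{56}{k} + k \left(-5 + 2 k\right)$)
$\frac{B{\left(-38 \right)}}{-22332} + \frac{6571}{-36423} = \frac{\frac{1}{-38} \left(56 + \left(-38\right)^{2} \left(-5 + 2 \left(-38\right)\right)\right)}{-22332} + \frac{6571}{-36423} = - \frac{56 + 1444 \left(-5 - 76\right)}{38} \left(- \frac{1}{22332}\right) + 6571 \left(- \frac{1}{36423}\right) = - \frac{56 + 1444 \left(-81\right)}{38} \left(- \frac{1}{22332}\right) - \frac{6571}{36423} = - \frac{56 - 116964}{38} \left(- \frac{1}{22332}\right) - \frac{6571}{36423} = \left(- \frac{1}{38}\right) \left(-116908\right) \left(- \frac{1}{22332}\right) - \frac{6571}{36423} = \frac{58454}{19} \left(- \frac{1}{22332}\right) - \frac{6571}{36423} = - \frac{29227}{212154} - \frac{6571}{36423} = - \frac{43133315}{135566406}$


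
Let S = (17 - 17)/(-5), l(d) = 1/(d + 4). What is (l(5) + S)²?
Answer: 1/81 ≈ 0.012346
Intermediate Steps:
l(d) = 1/(4 + d)
S = 0 (S = 0*(-⅕) = 0)
(l(5) + S)² = (1/(4 + 5) + 0)² = (1/9 + 0)² = (⅑ + 0)² = (⅑)² = 1/81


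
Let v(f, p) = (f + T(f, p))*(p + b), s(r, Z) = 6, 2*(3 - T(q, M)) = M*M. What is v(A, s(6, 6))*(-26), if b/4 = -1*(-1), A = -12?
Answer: 7020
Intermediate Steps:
T(q, M) = 3 - M²/2 (T(q, M) = 3 - M*M/2 = 3 - M²/2)
b = 4 (b = 4*(-1*(-1)) = 4*1 = 4)
v(f, p) = (4 + p)*(3 + f - p²/2) (v(f, p) = (f + (3 - p²/2))*(p + 4) = (3 + f - p²/2)*(4 + p) = (4 + p)*(3 + f - p²/2))
v(A, s(6, 6))*(-26) = (12 - 2*6² + 3*6 + 4*(-12) - ½*6³ - 12*6)*(-26) = (12 - 2*36 + 18 - 48 - ½*216 - 72)*(-26) = (12 - 72 + 18 - 48 - 108 - 72)*(-26) = -270*(-26) = 7020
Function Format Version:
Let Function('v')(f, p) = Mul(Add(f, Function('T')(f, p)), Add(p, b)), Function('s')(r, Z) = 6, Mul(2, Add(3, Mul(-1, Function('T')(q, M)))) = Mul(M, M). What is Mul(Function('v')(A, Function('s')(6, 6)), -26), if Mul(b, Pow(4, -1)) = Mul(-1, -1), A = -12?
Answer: 7020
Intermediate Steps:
Function('T')(q, M) = Add(3, Mul(Rational(-1, 2), Pow(M, 2))) (Function('T')(q, M) = Add(3, Mul(Rational(-1, 2), Mul(M, M))) = Add(3, Mul(Rational(-1, 2), Pow(M, 2))))
b = 4 (b = Mul(4, Mul(-1, -1)) = Mul(4, 1) = 4)
Function('v')(f, p) = Mul(Add(4, p), Add(3, f, Mul(Rational(-1, 2), Pow(p, 2)))) (Function('v')(f, p) = Mul(Add(f, Add(3, Mul(Rational(-1, 2), Pow(p, 2)))), Add(p, 4)) = Mul(Add(3, f, Mul(Rational(-1, 2), Pow(p, 2))), Add(4, p)) = Mul(Add(4, p), Add(3, f, Mul(Rational(-1, 2), Pow(p, 2)))))
Mul(Function('v')(A, Function('s')(6, 6)), -26) = Mul(Add(12, Mul(-2, Pow(6, 2)), Mul(3, 6), Mul(4, -12), Mul(Rational(-1, 2), Pow(6, 3)), Mul(-12, 6)), -26) = Mul(Add(12, Mul(-2, 36), 18, -48, Mul(Rational(-1, 2), 216), -72), -26) = Mul(Add(12, -72, 18, -48, -108, -72), -26) = Mul(-270, -26) = 7020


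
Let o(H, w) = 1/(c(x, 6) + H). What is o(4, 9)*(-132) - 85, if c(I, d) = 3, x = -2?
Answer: -727/7 ≈ -103.86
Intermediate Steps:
o(H, w) = 1/(3 + H)
o(4, 9)*(-132) - 85 = -132/(3 + 4) - 85 = -132/7 - 85 = -727/7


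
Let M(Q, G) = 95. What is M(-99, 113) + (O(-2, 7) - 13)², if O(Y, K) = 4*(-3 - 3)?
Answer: 1464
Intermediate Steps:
O(Y, K) = -24 (O(Y, K) = 4*(-6) = -24)
M(-99, 113) + (O(-2, 7) - 13)² = 95 + (-24 - 13)² = 95 + (-37)² = 95 + 1369 = 1464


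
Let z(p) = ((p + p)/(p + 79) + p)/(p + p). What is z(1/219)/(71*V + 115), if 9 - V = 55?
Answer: -4435/27259301 ≈ -0.00016270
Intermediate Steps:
V = -46 (V = 9 - 1*55 = 9 - 55 = -46)
z(p) = (p + 2*p/(79 + p))/(2*p) (z(p) = ((2*p)/(79 + p) + p)/((2*p)) = (2*p/(79 + p) + p)*(1/(2*p)) = (p + 2*p/(79 + p))*(1/(2*p)) = (p + 2*p/(79 + p))/(2*p))
z(1/219)/(71*V + 115) = ((81 + 1/219)/(2*(79 + 1/219)))/(71*(-46) + 115) = ((81 + 1/219)/(2*(79 + 1/219)))/(-3266 + 115) = ((1/2)*(17740/219)/(17302/219))/(-3151) = ((1/2)*(219/17302)*(17740/219))*(-1/3151) = (4435/8651)*(-1/3151) = -4435/27259301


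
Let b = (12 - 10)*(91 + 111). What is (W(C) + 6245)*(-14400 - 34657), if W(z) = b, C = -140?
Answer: -326179993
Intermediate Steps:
b = 404 (b = 2*202 = 404)
W(z) = 404
(W(C) + 6245)*(-14400 - 34657) = (404 + 6245)*(-14400 - 34657) = 6649*(-49057) = -326179993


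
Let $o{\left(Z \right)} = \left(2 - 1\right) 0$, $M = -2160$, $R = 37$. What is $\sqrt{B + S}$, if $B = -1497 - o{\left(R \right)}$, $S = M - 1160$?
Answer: $i \sqrt{4817} \approx 69.405 i$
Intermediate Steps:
$o{\left(Z \right)} = 0$ ($o{\left(Z \right)} = 1 \cdot 0 = 0$)
$S = -3320$ ($S = -2160 - 1160 = -3320$)
$B = -1497$ ($B = -1497 - 0 = -1497 + 0 = -1497$)
$\sqrt{B + S} = \sqrt{-1497 - 3320} = \sqrt{-4817} = i \sqrt{4817}$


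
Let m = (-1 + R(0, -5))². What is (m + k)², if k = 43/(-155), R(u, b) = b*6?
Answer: 22174783744/24025 ≈ 9.2299e+5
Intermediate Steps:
R(u, b) = 6*b
m = 961 (m = (-1 + 6*(-5))² = (-1 - 30)² = (-31)² = 961)
k = -43/155 (k = 43*(-1/155) = -43/155 ≈ -0.27742)
(m + k)² = (961 - 43/155)² = (148912/155)² = 22174783744/24025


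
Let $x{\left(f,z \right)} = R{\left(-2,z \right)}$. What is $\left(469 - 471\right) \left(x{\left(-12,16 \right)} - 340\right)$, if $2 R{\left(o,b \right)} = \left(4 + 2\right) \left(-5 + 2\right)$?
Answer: $698$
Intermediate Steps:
$R{\left(o,b \right)} = -9$ ($R{\left(o,b \right)} = \frac{\left(4 + 2\right) \left(-5 + 2\right)}{2} = \frac{6 \left(-3\right)}{2} = \frac{1}{2} \left(-18\right) = -9$)
$x{\left(f,z \right)} = -9$
$\left(469 - 471\right) \left(x{\left(-12,16 \right)} - 340\right) = \left(469 - 471\right) \left(-9 - 340\right) = \left(-2\right) \left(-349\right) = 698$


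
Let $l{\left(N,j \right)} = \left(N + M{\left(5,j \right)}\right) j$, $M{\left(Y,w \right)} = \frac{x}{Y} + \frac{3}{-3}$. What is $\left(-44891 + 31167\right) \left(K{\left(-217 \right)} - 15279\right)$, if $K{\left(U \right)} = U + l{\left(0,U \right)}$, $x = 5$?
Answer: $212667104$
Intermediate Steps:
$M{\left(Y,w \right)} = -1 + \frac{5}{Y}$ ($M{\left(Y,w \right)} = \frac{5}{Y} + \frac{3}{-3} = \frac{5}{Y} + 3 \left(- \frac{1}{3}\right) = \frac{5}{Y} - 1 = -1 + \frac{5}{Y}$)
$l{\left(N,j \right)} = N j$ ($l{\left(N,j \right)} = \left(N + \frac{5 - 5}{5}\right) j = \left(N + \frac{1}{5} \cdot 0\right) j = \left(N + 0\right) j = N j$)
$K{\left(U \right)} = U$ ($K{\left(U \right)} = U + 0 U = U + 0 = U$)
$\left(-44891 + 31167\right) \left(K{\left(-217 \right)} - 15279\right) = \left(-44891 + 31167\right) \left(-217 - 15279\right) = \left(-13724\right) \left(-15496\right) = 212667104$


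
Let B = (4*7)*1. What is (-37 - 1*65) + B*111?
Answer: 3006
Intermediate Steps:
B = 28 (B = 28*1 = 28)
(-37 - 1*65) + B*111 = (-37 - 1*65) + 28*111 = (-37 - 65) + 3108 = -102 + 3108 = 3006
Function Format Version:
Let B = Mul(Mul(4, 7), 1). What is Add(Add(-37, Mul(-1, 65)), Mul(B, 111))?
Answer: 3006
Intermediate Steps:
B = 28 (B = Mul(28, 1) = 28)
Add(Add(-37, Mul(-1, 65)), Mul(B, 111)) = Add(Add(-37, Mul(-1, 65)), Mul(28, 111)) = Add(Add(-37, -65), 3108) = Add(-102, 3108) = 3006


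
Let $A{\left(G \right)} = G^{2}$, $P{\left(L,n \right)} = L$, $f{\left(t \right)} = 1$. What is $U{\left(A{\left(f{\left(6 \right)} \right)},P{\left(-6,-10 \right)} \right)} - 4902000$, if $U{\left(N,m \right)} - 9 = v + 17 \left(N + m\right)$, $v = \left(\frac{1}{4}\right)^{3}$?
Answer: $- \frac{313732863}{64} \approx -4.9021 \cdot 10^{6}$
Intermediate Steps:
$v = \frac{1}{64}$ ($v = \left(\frac{1}{4}\right)^{3} = \frac{1}{64} \approx 0.015625$)
$U{\left(N,m \right)} = \frac{577}{64} + 17 N + 17 m$ ($U{\left(N,m \right)} = 9 + \left(\frac{1}{64} + 17 \left(N + m\right)\right) = 9 + \left(\frac{1}{64} + \left(17 N + 17 m\right)\right) = 9 + \left(\frac{1}{64} + 17 N + 17 m\right) = \frac{577}{64} + 17 N + 17 m$)
$U{\left(A{\left(f{\left(6 \right)} \right)},P{\left(-6,-10 \right)} \right)} - 4902000 = \left(\frac{577}{64} + 17 \cdot 1^{2} + 17 \left(-6\right)\right) - 4902000 = \left(\frac{577}{64} + 17 \cdot 1 - 102\right) - 4902000 = \left(\frac{577}{64} + 17 - 102\right) - 4902000 = - \frac{4863}{64} - 4902000 = - \frac{313732863}{64}$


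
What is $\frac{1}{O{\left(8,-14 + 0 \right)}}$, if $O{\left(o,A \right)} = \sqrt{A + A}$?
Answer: $- \frac{i \sqrt{7}}{14} \approx - 0.18898 i$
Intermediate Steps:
$O{\left(o,A \right)} = \sqrt{2} \sqrt{A}$ ($O{\left(o,A \right)} = \sqrt{2 A} = \sqrt{2} \sqrt{A}$)
$\frac{1}{O{\left(8,-14 + 0 \right)}} = \frac{1}{\sqrt{2} \sqrt{-14 + 0}} = \frac{1}{\sqrt{2} \sqrt{-14}} = \frac{1}{\sqrt{2} i \sqrt{14}} = \frac{1}{2 i \sqrt{7}} = - \frac{i \sqrt{7}}{14}$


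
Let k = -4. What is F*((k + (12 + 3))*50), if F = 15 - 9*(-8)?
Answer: 47850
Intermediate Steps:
F = 87 (F = 15 + 72 = 87)
F*((k + (12 + 3))*50) = 87*((-4 + (12 + 3))*50) = 87*((-4 + 15)*50) = 87*(11*50) = 87*550 = 47850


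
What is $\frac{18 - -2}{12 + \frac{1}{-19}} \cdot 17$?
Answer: $\frac{6460}{227} \approx 28.458$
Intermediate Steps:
$\frac{18 - -2}{12 + \frac{1}{-19}} \cdot 17 = \frac{18 + 2}{12 - \frac{1}{19}} \cdot 17 = \frac{20}{\frac{227}{19}} \cdot 17 = 20 \cdot \frac{19}{227} \cdot 17 = \frac{380}{227} \cdot 17 = \frac{6460}{227}$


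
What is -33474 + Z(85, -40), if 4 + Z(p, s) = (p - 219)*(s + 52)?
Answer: -35086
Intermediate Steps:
Z(p, s) = -4 + (-219 + p)*(52 + s) (Z(p, s) = -4 + (p - 219)*(s + 52) = -4 + (-219 + p)*(52 + s))
-33474 + Z(85, -40) = -33474 + (-11392 - 219*(-40) + 52*85 + 85*(-40)) = -33474 + (-11392 + 8760 + 4420 - 3400) = -33474 - 1612 = -35086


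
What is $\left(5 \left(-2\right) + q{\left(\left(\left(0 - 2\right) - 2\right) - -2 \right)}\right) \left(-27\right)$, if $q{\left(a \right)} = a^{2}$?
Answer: $162$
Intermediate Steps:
$\left(5 \left(-2\right) + q{\left(\left(\left(0 - 2\right) - 2\right) - -2 \right)}\right) \left(-27\right) = \left(5 \left(-2\right) + \left(\left(\left(0 - 2\right) - 2\right) - -2\right)^{2}\right) \left(-27\right) = \left(-10 + \left(\left(-2 - 2\right) + 2\right)^{2}\right) \left(-27\right) = \left(-10 + \left(-4 + 2\right)^{2}\right) \left(-27\right) = \left(-10 + \left(-2\right)^{2}\right) \left(-27\right) = \left(-10 + 4\right) \left(-27\right) = \left(-6\right) \left(-27\right) = 162$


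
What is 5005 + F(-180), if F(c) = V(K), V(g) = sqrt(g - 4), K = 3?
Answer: 5005 + I ≈ 5005.0 + 1.0*I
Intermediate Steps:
V(g) = sqrt(-4 + g)
F(c) = I (F(c) = sqrt(-4 + 3) = sqrt(-1) = I)
5005 + F(-180) = 5005 + I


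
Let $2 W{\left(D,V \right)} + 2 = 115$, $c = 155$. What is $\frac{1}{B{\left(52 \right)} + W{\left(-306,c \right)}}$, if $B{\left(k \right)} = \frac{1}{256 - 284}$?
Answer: $\frac{28}{1581} \approx 0.01771$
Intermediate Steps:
$W{\left(D,V \right)} = \frac{113}{2}$ ($W{\left(D,V \right)} = -1 + \frac{1}{2} \cdot 115 = -1 + \frac{115}{2} = \frac{113}{2}$)
$B{\left(k \right)} = - \frac{1}{28}$ ($B{\left(k \right)} = \frac{1}{-28} = - \frac{1}{28}$)
$\frac{1}{B{\left(52 \right)} + W{\left(-306,c \right)}} = \frac{1}{- \frac{1}{28} + \frac{113}{2}} = \frac{1}{\frac{1581}{28}} = \frac{28}{1581}$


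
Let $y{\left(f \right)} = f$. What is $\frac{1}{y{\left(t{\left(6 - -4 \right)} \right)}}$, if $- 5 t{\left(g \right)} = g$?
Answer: $- \frac{1}{2} \approx -0.5$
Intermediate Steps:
$t{\left(g \right)} = - \frac{g}{5}$
$\frac{1}{y{\left(t{\left(6 - -4 \right)} \right)}} = \frac{1}{\left(- \frac{1}{5}\right) \left(6 - -4\right)} = \frac{1}{\left(- \frac{1}{5}\right) \left(6 + 4\right)} = \frac{1}{\left(- \frac{1}{5}\right) 10} = \frac{1}{-2} = - \frac{1}{2}$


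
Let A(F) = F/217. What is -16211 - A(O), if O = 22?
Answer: -3517809/217 ≈ -16211.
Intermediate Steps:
A(F) = F/217 (A(F) = F*(1/217) = F/217)
-16211 - A(O) = -16211 - 22/217 = -3517809/217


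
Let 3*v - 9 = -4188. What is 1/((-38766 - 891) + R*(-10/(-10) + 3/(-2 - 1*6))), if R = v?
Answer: -8/324221 ≈ -2.4675e-5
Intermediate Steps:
v = -1393 (v = 3 + (⅓)*(-4188) = 3 - 1396 = -1393)
R = -1393
1/((-38766 - 891) + R*(-10/(-10) + 3/(-2 - 1*6))) = 1/((-38766 - 891) - 1393*(-10/(-10) + 3/(-2 - 1*6))) = 1/(-39657 - 1393*(-10*(-⅒) + 3/(-2 - 6))) = 1/(-39657 - 1393*(1 + 3/(-8))) = 1/(-39657 - 1393*(1 + 3*(-⅛))) = 1/(-39657 - 1393*(1 - 3/8)) = 1/(-39657 - 1393*5/8) = 1/(-39657 - 6965/8) = 1/(-324221/8) = -8/324221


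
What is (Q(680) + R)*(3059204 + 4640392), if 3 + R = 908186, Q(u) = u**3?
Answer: 2427992011666068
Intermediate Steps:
R = 908183 (R = -3 + 908186 = 908183)
(Q(680) + R)*(3059204 + 4640392) = (680**3 + 908183)*(3059204 + 4640392) = (314432000 + 908183)*7699596 = 315340183*7699596 = 2427992011666068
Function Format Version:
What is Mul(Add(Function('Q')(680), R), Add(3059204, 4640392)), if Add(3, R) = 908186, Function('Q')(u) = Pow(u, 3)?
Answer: 2427992011666068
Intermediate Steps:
R = 908183 (R = Add(-3, 908186) = 908183)
Mul(Add(Function('Q')(680), R), Add(3059204, 4640392)) = Mul(Add(Pow(680, 3), 908183), Add(3059204, 4640392)) = Mul(Add(314432000, 908183), 7699596) = Mul(315340183, 7699596) = 2427992011666068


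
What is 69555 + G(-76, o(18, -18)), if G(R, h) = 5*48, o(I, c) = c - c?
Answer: 69795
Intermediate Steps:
o(I, c) = 0
G(R, h) = 240
69555 + G(-76, o(18, -18)) = 69555 + 240 = 69795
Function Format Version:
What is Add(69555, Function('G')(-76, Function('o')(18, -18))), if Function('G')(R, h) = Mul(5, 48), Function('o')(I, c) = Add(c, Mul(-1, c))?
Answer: 69795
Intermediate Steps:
Function('o')(I, c) = 0
Function('G')(R, h) = 240
Add(69555, Function('G')(-76, Function('o')(18, -18))) = Add(69555, 240) = 69795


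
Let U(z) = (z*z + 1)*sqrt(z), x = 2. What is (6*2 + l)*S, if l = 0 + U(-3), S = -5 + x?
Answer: -36 - 30*I*sqrt(3) ≈ -36.0 - 51.962*I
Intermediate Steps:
U(z) = sqrt(z)*(1 + z**2) (U(z) = (z**2 + 1)*sqrt(z) = (1 + z**2)*sqrt(z) = sqrt(z)*(1 + z**2))
S = -3 (S = -5 + 2 = -3)
l = 10*I*sqrt(3) (l = 0 + sqrt(-3)*(1 + (-3)**2) = 0 + (I*sqrt(3))*(1 + 9) = 0 + (I*sqrt(3))*10 = 0 + 10*I*sqrt(3) = 10*I*sqrt(3) ≈ 17.32*I)
(6*2 + l)*S = (6*2 + 10*I*sqrt(3))*(-3) = (12 + 10*I*sqrt(3))*(-3) = -36 - 30*I*sqrt(3)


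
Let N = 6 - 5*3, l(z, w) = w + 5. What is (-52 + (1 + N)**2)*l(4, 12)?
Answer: 204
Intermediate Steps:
l(z, w) = 5 + w
N = -9 (N = 6 - 15 = -9)
(-52 + (1 + N)**2)*l(4, 12) = (-52 + (1 - 9)**2)*(5 + 12) = (-52 + (-8)**2)*17 = (-52 + 64)*17 = 12*17 = 204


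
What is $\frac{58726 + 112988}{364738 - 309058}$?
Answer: $\frac{28619}{9280} \approx 3.0839$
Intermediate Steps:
$\frac{58726 + 112988}{364738 - 309058} = \frac{171714}{364738 - 309058} = \frac{171714}{55680} = 171714 \cdot \frac{1}{55680} = \frac{28619}{9280}$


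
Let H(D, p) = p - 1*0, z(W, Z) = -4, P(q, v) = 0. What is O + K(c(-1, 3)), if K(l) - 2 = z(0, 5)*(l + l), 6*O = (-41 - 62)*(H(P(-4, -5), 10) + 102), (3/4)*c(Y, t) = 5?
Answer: -1974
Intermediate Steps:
c(Y, t) = 20/3 (c(Y, t) = (4/3)*5 = 20/3)
H(D, p) = p (H(D, p) = p + 0 = p)
O = -5768/3 (O = ((-41 - 62)*(10 + 102))/6 = (-103*112)/6 = (⅙)*(-11536) = -5768/3 ≈ -1922.7)
K(l) = 2 - 8*l (K(l) = 2 - 4*(l + l) = 2 - 8*l)
O + K(c(-1, 3)) = -5768/3 + (2 - 8*20/3) = -5768/3 + (2 - 160/3) = -5768/3 - 154/3 = -1974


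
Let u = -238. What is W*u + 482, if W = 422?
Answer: -99954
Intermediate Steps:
W*u + 482 = 422*(-238) + 482 = -100436 + 482 = -99954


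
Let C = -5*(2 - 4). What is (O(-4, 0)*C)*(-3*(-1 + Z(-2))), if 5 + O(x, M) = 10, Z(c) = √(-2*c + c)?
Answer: 150 - 150*√2 ≈ -62.132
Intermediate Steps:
Z(c) = √(-c)
O(x, M) = 5 (O(x, M) = -5 + 10 = 5)
C = 10 (C = -5*(-2) = 10)
(O(-4, 0)*C)*(-3*(-1 + Z(-2))) = (5*10)*(-3*(-1 + √(-1*(-2)))) = 50*(-3*(-1 + √2)) = 50*(3 - 3*√2) = 150 - 150*√2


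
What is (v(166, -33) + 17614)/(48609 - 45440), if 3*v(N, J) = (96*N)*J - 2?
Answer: -473048/9507 ≈ -49.758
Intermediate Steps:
v(N, J) = -⅔ + 32*J*N (v(N, J) = ((96*N)*J - 2)/3 = (96*J*N - 2)/3 = (-2 + 96*J*N)/3 = -⅔ + 32*J*N)
(v(166, -33) + 17614)/(48609 - 45440) = ((-⅔ + 32*(-33)*166) + 17614)/(48609 - 45440) = ((-⅔ - 175296) + 17614)/3169 = (-525890/3 + 17614)*(1/3169) = -473048/3*1/3169 = -473048/9507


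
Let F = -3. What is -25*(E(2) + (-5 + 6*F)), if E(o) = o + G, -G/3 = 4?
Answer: 825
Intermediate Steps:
G = -12 (G = -3*4 = -12)
E(o) = -12 + o (E(o) = o - 12 = -12 + o)
-25*(E(2) + (-5 + 6*F)) = -25*((-12 + 2) + (-5 + 6*(-3))) = -25*(-10 + (-5 - 18)) = -25*(-10 - 23) = -25*(-33) = 825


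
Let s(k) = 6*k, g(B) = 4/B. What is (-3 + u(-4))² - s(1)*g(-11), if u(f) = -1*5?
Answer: 728/11 ≈ 66.182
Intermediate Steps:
u(f) = -5
(-3 + u(-4))² - s(1)*g(-11) = (-3 - 5)² - 6*1*4/(-11) = (-8)² - 6*4*(-1/11) = 64 - 6*(-4)/11 = 64 - 1*(-24/11) = 64 + 24/11 = 728/11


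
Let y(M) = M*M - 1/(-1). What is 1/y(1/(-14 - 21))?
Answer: 1225/1226 ≈ 0.99918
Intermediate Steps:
y(M) = 1 + M² (y(M) = M² - 1*(-1) = M² + 1 = 1 + M²)
1/y(1/(-14 - 21)) = 1/(1 + (1/(-14 - 21))²) = 1/(1 + (1/(-35))²) = 1/(1 + (-1/35)²) = 1/(1 + 1/1225) = 1/(1226/1225) = 1225/1226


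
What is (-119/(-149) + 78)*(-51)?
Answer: -598791/149 ≈ -4018.7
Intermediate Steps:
(-119/(-149) + 78)*(-51) = (-119*(-1/149) + 78)*(-51) = (119/149 + 78)*(-51) = (11741/149)*(-51) = -598791/149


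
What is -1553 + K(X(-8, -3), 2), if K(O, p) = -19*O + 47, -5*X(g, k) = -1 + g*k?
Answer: -7093/5 ≈ -1418.6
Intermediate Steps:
X(g, k) = 1/5 - g*k/5 (X(g, k) = -(-1 + g*k)/5 = 1/5 - g*k/5)
K(O, p) = 47 - 19*O
-1553 + K(X(-8, -3), 2) = -1553 + (47 - 19*(1/5 - 1/5*(-8)*(-3))) = -1553 + (47 - 19*(1/5 - 24/5)) = -1553 + (47 - 19*(-23/5)) = -1553 + (47 + 437/5) = -1553 + 672/5 = -7093/5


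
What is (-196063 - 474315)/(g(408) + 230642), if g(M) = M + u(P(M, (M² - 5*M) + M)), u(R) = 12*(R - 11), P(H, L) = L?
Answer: -335189/1104451 ≈ -0.30349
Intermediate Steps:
u(R) = -132 + 12*R (u(R) = 12*(-11 + R) = -132 + 12*R)
g(M) = -132 - 47*M + 12*M² (g(M) = M + (-132 + 12*((M² - 5*M) + M)) = M + (-132 + 12*(M² - 4*M)) = M + (-132 + (-48*M + 12*M²)) = M + (-132 - 48*M + 12*M²) = -132 - 47*M + 12*M²)
(-196063 - 474315)/(g(408) + 230642) = (-196063 - 474315)/((-132 + 408 + 12*408*(-4 + 408)) + 230642) = -670378/((-132 + 408 + 12*408*404) + 230642) = -670378/((-132 + 408 + 1977984) + 230642) = -670378/(1978260 + 230642) = -670378/2208902 = -670378*1/2208902 = -335189/1104451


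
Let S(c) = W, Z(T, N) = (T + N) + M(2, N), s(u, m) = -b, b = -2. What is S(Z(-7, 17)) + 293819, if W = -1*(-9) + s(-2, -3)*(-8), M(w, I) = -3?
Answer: 293812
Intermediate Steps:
s(u, m) = 2 (s(u, m) = -1*(-2) = 2)
Z(T, N) = -3 + N + T (Z(T, N) = (T + N) - 3 = (N + T) - 3 = -3 + N + T)
W = -7 (W = -1*(-9) + 2*(-8) = 9 - 16 = -7)
S(c) = -7
S(Z(-7, 17)) + 293819 = -7 + 293819 = 293812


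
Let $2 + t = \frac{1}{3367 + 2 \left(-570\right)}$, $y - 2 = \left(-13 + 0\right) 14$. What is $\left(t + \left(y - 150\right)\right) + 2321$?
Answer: $\frac{4429504}{2227} \approx 1989.0$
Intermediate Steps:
$y = -180$ ($y = 2 + \left(-13 + 0\right) 14 = 2 - 182 = -180$)
$t = - \frac{4453}{2227}$ ($t = -2 + \frac{1}{3367 + 2 \left(-570\right)} = -2 + \frac{1}{3367 - 1140} = -2 + \frac{1}{2227} = - \frac{4453}{2227} \approx -1.9996$)
$\left(t + \left(y - 150\right)\right) + 2321 = \left(- \frac{4453}{2227} - 330\right) + 2321 = - \frac{739363}{2227} + 2321 = \frac{4429504}{2227}$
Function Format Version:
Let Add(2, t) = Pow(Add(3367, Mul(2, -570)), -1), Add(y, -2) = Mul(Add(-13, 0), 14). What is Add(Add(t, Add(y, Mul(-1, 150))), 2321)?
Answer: Rational(4429504, 2227) ≈ 1989.0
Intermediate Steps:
y = -180 (y = Add(2, Mul(Add(-13, 0), 14)) = Add(2, Mul(-13, 14)) = Add(2, -182) = -180)
t = Rational(-4453, 2227) (t = Add(-2, Pow(Add(3367, Mul(2, -570)), -1)) = Add(-2, Pow(Add(3367, -1140), -1)) = Add(-2, Pow(2227, -1)) = Add(-2, Rational(1, 2227)) = Rational(-4453, 2227) ≈ -1.9996)
Add(Add(t, Add(y, Mul(-1, 150))), 2321) = Add(Add(Rational(-4453, 2227), Add(-180, Mul(-1, 150))), 2321) = Add(Add(Rational(-4453, 2227), Add(-180, -150)), 2321) = Add(Add(Rational(-4453, 2227), -330), 2321) = Add(Rational(-739363, 2227), 2321) = Rational(4429504, 2227)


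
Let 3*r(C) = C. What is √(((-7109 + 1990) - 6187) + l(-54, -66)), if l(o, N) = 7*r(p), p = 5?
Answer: I*√101649/3 ≈ 106.27*I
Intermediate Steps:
r(C) = C/3
l(o, N) = 35/3 (l(o, N) = 7*((⅓)*5) = 7*(5/3) = 35/3)
√(((-7109 + 1990) - 6187) + l(-54, -66)) = √(((-7109 + 1990) - 6187) + 35/3) = √((-5119 - 6187) + 35/3) = √(-11306 + 35/3) = √(-33883/3) = I*√101649/3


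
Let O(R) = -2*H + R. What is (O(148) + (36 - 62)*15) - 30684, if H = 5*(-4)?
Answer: -30886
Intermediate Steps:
H = -20
O(R) = 40 + R (O(R) = -2*(-20) + R = 40 + R)
(O(148) + (36 - 62)*15) - 30684 = ((40 + 148) + (36 - 62)*15) - 30684 = (188 - 26*15) - 30684 = (188 - 390) - 30684 = -202 - 30684 = -30886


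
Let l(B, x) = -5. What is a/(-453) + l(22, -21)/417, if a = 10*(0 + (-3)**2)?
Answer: -13265/62967 ≈ -0.21067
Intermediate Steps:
a = 90 (a = 10*(0 + 9) = 10*9 = 90)
a/(-453) + l(22, -21)/417 = 90/(-453) - 5/417 = 90*(-1/453) - 5*1/417 = -30/151 - 5/417 = -13265/62967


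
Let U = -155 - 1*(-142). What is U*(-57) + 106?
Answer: 847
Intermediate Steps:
U = -13 (U = -155 + 142 = -13)
U*(-57) + 106 = -13*(-57) + 106 = 741 + 106 = 847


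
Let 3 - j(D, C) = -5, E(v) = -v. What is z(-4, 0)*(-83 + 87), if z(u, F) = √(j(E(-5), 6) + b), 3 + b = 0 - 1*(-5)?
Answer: 4*√10 ≈ 12.649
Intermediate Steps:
j(D, C) = 8 (j(D, C) = 3 - 1*(-5) = 3 + 5 = 8)
b = 2 (b = -3 + (0 - 1*(-5)) = -3 + (0 + 5) = -3 + 5 = 2)
z(u, F) = √10 (z(u, F) = √(8 + 2) = √10)
z(-4, 0)*(-83 + 87) = √10*(-83 + 87) = √10*4 = 4*√10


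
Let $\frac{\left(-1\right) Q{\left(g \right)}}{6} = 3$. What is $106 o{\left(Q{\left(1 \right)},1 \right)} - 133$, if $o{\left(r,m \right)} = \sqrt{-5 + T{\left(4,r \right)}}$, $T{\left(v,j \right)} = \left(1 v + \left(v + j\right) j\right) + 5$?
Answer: $1563$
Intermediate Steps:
$Q{\left(g \right)} = -18$ ($Q{\left(g \right)} = \left(-6\right) 3 = -18$)
$T{\left(v,j \right)} = 5 + v + j \left(j + v\right)$ ($T{\left(v,j \right)} = \left(v + \left(j + v\right) j\right) + 5 = \left(v + j \left(j + v\right)\right) + 5 = 5 + v + j \left(j + v\right)$)
$o{\left(r,m \right)} = \sqrt{4 + r^{2} + 4 r}$ ($o{\left(r,m \right)} = \sqrt{-5 + \left(5 + 4 + r^{2} + r 4\right)} = \sqrt{-5 + \left(5 + 4 + r^{2} + 4 r\right)} = \sqrt{-5 + \left(9 + r^{2} + 4 r\right)} = \sqrt{4 + r^{2} + 4 r}$)
$106 o{\left(Q{\left(1 \right)},1 \right)} - 133 = 106 \sqrt{4 + \left(-18\right)^{2} + 4 \left(-18\right)} - 133 = 106 \sqrt{4 + 324 - 72} - 133 = 106 \sqrt{256} - 133 = 106 \cdot 16 - 133 = 1696 - 133 = 1563$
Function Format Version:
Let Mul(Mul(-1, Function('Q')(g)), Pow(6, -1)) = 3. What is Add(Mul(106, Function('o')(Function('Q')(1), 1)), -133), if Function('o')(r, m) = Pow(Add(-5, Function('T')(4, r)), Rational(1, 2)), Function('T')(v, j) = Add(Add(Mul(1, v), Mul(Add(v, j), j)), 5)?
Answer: 1563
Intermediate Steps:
Function('Q')(g) = -18 (Function('Q')(g) = Mul(-6, 3) = -18)
Function('T')(v, j) = Add(5, v, Mul(j, Add(j, v))) (Function('T')(v, j) = Add(Add(v, Mul(Add(j, v), j)), 5) = Add(Add(v, Mul(j, Add(j, v))), 5) = Add(5, v, Mul(j, Add(j, v))))
Function('o')(r, m) = Pow(Add(4, Pow(r, 2), Mul(4, r)), Rational(1, 2)) (Function('o')(r, m) = Pow(Add(-5, Add(5, 4, Pow(r, 2), Mul(r, 4))), Rational(1, 2)) = Pow(Add(-5, Add(5, 4, Pow(r, 2), Mul(4, r))), Rational(1, 2)) = Pow(Add(-5, Add(9, Pow(r, 2), Mul(4, r))), Rational(1, 2)) = Pow(Add(4, Pow(r, 2), Mul(4, r)), Rational(1, 2)))
Add(Mul(106, Function('o')(Function('Q')(1), 1)), -133) = Add(Mul(106, Pow(Add(4, Pow(-18, 2), Mul(4, -18)), Rational(1, 2))), -133) = Add(Mul(106, Pow(Add(4, 324, -72), Rational(1, 2))), -133) = Add(Mul(106, Pow(256, Rational(1, 2))), -133) = Add(Mul(106, 16), -133) = Add(1696, -133) = 1563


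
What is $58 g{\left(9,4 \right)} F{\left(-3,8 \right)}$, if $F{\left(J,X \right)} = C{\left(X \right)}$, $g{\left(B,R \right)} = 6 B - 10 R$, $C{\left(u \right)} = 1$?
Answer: $812$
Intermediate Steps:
$g{\left(B,R \right)} = - 10 R + 6 B$
$F{\left(J,X \right)} = 1$
$58 g{\left(9,4 \right)} F{\left(-3,8 \right)} = 58 \left(\left(-10\right) 4 + 6 \cdot 9\right) 1 = 58 \left(-40 + 54\right) 1 = 58 \cdot 14 \cdot 1 = 812 \cdot 1 = 812$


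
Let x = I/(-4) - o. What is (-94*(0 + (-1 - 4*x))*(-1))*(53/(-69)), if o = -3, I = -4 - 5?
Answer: 109604/69 ≈ 1588.5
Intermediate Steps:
I = -9
x = 21/4 (x = -9/(-4) - 1*(-3) = -9*(-¼) + 3 = 9/4 + 3 = 21/4 ≈ 5.2500)
(-94*(0 + (-1 - 4*x))*(-1))*(53/(-69)) = (-94*(0 + (-1 - 4*21/4))*(-1))*(53/(-69)) = (-94*(0 + (-1 - 21))*(-1))*(53*(-1/69)) = -94*(0 - 22)*(-1)*(-53/69) = -(-2068)*(-1)*(-53/69) = -94*22*(-53/69) = -2068*(-53/69) = 109604/69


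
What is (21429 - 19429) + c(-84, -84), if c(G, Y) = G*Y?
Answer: 9056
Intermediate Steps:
(21429 - 19429) + c(-84, -84) = (21429 - 19429) - 84*(-84) = 2000 + 7056 = 9056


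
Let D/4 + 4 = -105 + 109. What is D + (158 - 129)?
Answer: 29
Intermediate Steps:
D = 0 (D = -16 + 4*(-105 + 109) = -16 + 4*4 = -16 + 16 = 0)
D + (158 - 129) = 0 + (158 - 129) = 0 + 29 = 29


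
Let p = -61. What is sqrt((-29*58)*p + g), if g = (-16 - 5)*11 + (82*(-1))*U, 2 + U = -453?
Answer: sqrt(139681) ≈ 373.74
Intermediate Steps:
U = -455 (U = -2 - 453 = -455)
g = 37079 (g = (-16 - 5)*11 + (82*(-1))*(-455) = -21*11 - 82*(-455) = -231 + 37310 = 37079)
sqrt((-29*58)*p + g) = sqrt(-29*58*(-61) + 37079) = sqrt(-1682*(-61) + 37079) = sqrt(102602 + 37079) = sqrt(139681)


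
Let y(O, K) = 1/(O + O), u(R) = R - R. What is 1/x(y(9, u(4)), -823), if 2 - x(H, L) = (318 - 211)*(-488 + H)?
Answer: 18/939817 ≈ 1.9153e-5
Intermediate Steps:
u(R) = 0
y(O, K) = 1/(2*O)
x(H, L) = 52218 - 107*H (x(H, L) = 2 - (318 - 211)*(-488 + H) = 2 - 107*(-488 + H) = 2 - (-52216 + 107*H) = 2 + (52216 - 107*H) = 52218 - 107*H)
1/x(y(9, u(4)), -823) = 1/(52218 - 107/(2*9)) = 1/(52218 - 107*1/18) = 1/(52218 - 107/18) = 1/(939817/18) = 18/939817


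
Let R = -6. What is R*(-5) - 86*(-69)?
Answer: 5964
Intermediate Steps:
R*(-5) - 86*(-69) = -6*(-5) - 86*(-69) = 30 + 5934 = 5964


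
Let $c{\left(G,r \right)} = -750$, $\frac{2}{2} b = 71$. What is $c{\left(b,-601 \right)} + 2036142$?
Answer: $2035392$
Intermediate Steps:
$b = 71$
$c{\left(b,-601 \right)} + 2036142 = -750 + 2036142 = 2035392$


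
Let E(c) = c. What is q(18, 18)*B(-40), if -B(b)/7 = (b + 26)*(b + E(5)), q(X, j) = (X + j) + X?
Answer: -185220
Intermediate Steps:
q(X, j) = j + 2*X
B(b) = -7*(5 + b)*(26 + b) (B(b) = -7*(b + 26)*(b + 5) = -7*(26 + b)*(5 + b) = -7*(5 + b)*(26 + b))
q(18, 18)*B(-40) = (18 + 2*18)*(-910 - 217*(-40) - 7*(-40)**2) = (18 + 36)*(-910 + 8680 - 7*1600) = 54*(-910 + 8680 - 11200) = 54*(-3430) = -185220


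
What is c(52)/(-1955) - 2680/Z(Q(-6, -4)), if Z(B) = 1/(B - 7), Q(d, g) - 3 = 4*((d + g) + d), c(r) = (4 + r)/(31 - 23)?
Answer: 356279193/1955 ≈ 1.8224e+5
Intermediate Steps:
c(r) = 1/2 + r/8 (c(r) = (4 + r)/8 = (4 + r)*(1/8) = 1/2 + r/8)
Q(d, g) = 3 + 4*g + 8*d (Q(d, g) = 3 + 4*((d + g) + d) = 3 + 4*(g + 2*d) = 3 + (4*g + 8*d) = 3 + 4*g + 8*d)
Z(B) = 1/(-7 + B)
c(52)/(-1955) - 2680/Z(Q(-6, -4)) = (1/2 + (1/8)*52)/(-1955) - 2680/(1/(-7 + (3 + 4*(-4) + 8*(-6)))) = (1/2 + 13/2)*(-1/1955) - 2680/(1/(-7 + (3 - 16 - 48))) = 7*(-1/1955) - 2680/(1/(-7 - 61)) = -7/1955 - 2680/(1/(-68)) = -7/1955 - 2680/(-1/68) = -7/1955 - 2680*(-68) = -7/1955 + 182240 = 356279193/1955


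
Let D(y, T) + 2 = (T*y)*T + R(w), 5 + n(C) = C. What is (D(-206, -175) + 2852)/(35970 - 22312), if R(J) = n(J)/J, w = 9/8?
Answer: -56753131/122922 ≈ -461.70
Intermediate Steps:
n(C) = -5 + C
w = 9/8 (w = 9*(⅛) = 9/8 ≈ 1.1250)
R(J) = (-5 + J)/J
D(y, T) = -49/9 + y*T² (D(y, T) = -2 + ((T*y)*T + (-5 + 9/8)/(9/8)) = -2 + (y*T² + (8/9)*(-31/8)) = -2 + (y*T² - 31/9) = -2 + (-31/9 + y*T²) = -49/9 + y*T²)
(D(-206, -175) + 2852)/(35970 - 22312) = ((-49/9 - 206*(-175)²) + 2852)/(35970 - 22312) = ((-49/9 - 206*30625) + 2852)/13658 = ((-49/9 - 6308750) + 2852)*(1/13658) = (-56778799/9 + 2852)*(1/13658) = -56753131/9*1/13658 = -56753131/122922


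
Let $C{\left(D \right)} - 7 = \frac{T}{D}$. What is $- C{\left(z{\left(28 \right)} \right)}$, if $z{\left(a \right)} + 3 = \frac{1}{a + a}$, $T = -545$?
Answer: $- \frac{31689}{167} \approx -189.75$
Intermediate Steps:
$z{\left(a \right)} = -3 + \frac{1}{2 a}$ ($z{\left(a \right)} = -3 + \frac{1}{a + a} = -3 + \frac{1}{2 a}$)
$C{\left(D \right)} = 7 - \frac{545}{D}$
$- C{\left(z{\left(28 \right)} \right)} = - (7 - \frac{545}{-3 + \frac{1}{2 \cdot 28}}) = - (7 - \frac{545}{-3 + \frac{1}{2} \cdot \frac{1}{28}}) = - (7 - \frac{545}{-3 + \frac{1}{56}}) = - (7 - \frac{545}{- \frac{167}{56}}) = - (7 - - \frac{30520}{167}) = - (7 + \frac{30520}{167}) = \left(-1\right) \frac{31689}{167} = - \frac{31689}{167}$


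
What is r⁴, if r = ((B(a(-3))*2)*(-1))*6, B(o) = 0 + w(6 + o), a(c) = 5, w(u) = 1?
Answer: 20736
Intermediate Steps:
B(o) = 1 (B(o) = 0 + 1 = 1)
r = -12 (r = ((1*2)*(-1))*6 = (2*(-1))*6 = -2*6 = -12)
r⁴ = (-12)⁴ = 20736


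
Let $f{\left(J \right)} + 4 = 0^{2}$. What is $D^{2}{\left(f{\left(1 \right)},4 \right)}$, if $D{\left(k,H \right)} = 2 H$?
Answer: $64$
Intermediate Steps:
$f{\left(J \right)} = -4$ ($f{\left(J \right)} = -4 + 0^{2} = -4 + 0 = -4$)
$D^{2}{\left(f{\left(1 \right)},4 \right)} = \left(2 \cdot 4\right)^{2} = 8^{2} = 64$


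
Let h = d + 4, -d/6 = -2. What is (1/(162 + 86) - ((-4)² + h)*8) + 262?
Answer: 1489/248 ≈ 6.0040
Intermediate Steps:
d = 12 (d = -6*(-2) = 12)
h = 16 (h = 12 + 4 = 16)
(1/(162 + 86) - ((-4)² + h)*8) + 262 = (1/(162 + 86) - ((-4)² + 16)*8) + 262 = (1/248 - (16 + 16)*8) + 262 = (1/248 - 32*8) + 262 = (1/248 - 1*256) + 262 = (1/248 - 256) + 262 = -63487/248 + 262 = 1489/248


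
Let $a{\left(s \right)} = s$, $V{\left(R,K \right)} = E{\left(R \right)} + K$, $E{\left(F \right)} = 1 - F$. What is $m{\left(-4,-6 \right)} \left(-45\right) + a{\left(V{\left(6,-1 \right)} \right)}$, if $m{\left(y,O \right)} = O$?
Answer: $264$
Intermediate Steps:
$V{\left(R,K \right)} = 1 + K - R$ ($V{\left(R,K \right)} = \left(1 - R\right) + K = 1 + K - R$)
$m{\left(-4,-6 \right)} \left(-45\right) + a{\left(V{\left(6,-1 \right)} \right)} = \left(-6\right) \left(-45\right) - 6 = 270 - 6 = 264$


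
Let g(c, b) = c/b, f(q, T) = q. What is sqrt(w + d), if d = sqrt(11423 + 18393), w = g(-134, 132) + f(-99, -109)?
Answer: sqrt(-435666 + 8712*sqrt(7454))/66 ≈ 8.5240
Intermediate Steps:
w = -6601/66 (w = -134/132 - 99 = -134*1/132 - 99 = -67/66 - 99 = -6601/66 ≈ -100.02)
d = 2*sqrt(7454) (d = sqrt(29816) = 2*sqrt(7454) ≈ 172.67)
sqrt(w + d) = sqrt(-6601/66 + 2*sqrt(7454))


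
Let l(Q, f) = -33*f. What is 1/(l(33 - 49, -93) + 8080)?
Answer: 1/11149 ≈ 8.9694e-5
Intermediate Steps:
1/(l(33 - 49, -93) + 8080) = 1/(-33*(-93) + 8080) = 1/(3069 + 8080) = 1/11149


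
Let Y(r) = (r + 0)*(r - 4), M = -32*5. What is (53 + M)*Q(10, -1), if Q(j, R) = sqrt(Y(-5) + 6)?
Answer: -107*sqrt(51) ≈ -764.13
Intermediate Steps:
M = -160
Y(r) = r*(-4 + r)
Q(j, R) = sqrt(51) (Q(j, R) = sqrt(-5*(-4 - 5) + 6) = sqrt(-5*(-9) + 6) = sqrt(45 + 6) = sqrt(51))
(53 + M)*Q(10, -1) = (53 - 160)*sqrt(51) = -107*sqrt(51)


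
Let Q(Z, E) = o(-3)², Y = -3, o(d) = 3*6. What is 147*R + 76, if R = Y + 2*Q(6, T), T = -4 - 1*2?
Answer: 94891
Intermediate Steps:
T = -6 (T = -4 - 2 = -6)
o(d) = 18
Q(Z, E) = 324 (Q(Z, E) = 18² = 324)
R = 645 (R = -3 + 2*324 = -3 + 648 = 645)
147*R + 76 = 147*645 + 76 = 94815 + 76 = 94891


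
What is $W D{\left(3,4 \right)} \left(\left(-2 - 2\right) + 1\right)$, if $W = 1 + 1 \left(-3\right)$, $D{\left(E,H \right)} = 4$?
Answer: $24$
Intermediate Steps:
$W = -2$ ($W = 1 - 3 = -2$)
$W D{\left(3,4 \right)} \left(\left(-2 - 2\right) + 1\right) = \left(-2\right) 4 \left(\left(-2 - 2\right) + 1\right) = - 8 \left(-4 + 1\right) = \left(-8\right) \left(-3\right) = 24$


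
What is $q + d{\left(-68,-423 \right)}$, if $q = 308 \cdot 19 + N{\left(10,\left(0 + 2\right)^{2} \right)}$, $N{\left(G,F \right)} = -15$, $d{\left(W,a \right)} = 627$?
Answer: $6464$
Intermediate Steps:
$q = 5837$ ($q = 308 \cdot 19 - 15 = 5852 - 15 = 5837$)
$q + d{\left(-68,-423 \right)} = 5837 + 627 = 6464$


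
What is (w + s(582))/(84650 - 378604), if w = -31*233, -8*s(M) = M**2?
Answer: 99127/587908 ≈ 0.16861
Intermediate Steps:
s(M) = -M**2/8
w = -7223
(w + s(582))/(84650 - 378604) = (-7223 - 1/8*582**2)/(84650 - 378604) = (-7223 - 1/8*338724)/(-293954) = (-7223 - 84681/2)*(-1/293954) = -99127/2*(-1/293954) = 99127/587908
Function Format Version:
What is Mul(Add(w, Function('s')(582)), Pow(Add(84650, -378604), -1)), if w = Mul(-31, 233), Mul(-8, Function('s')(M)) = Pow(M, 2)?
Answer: Rational(99127, 587908) ≈ 0.16861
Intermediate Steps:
Function('s')(M) = Mul(Rational(-1, 8), Pow(M, 2))
w = -7223
Mul(Add(w, Function('s')(582)), Pow(Add(84650, -378604), -1)) = Mul(Add(-7223, Mul(Rational(-1, 8), Pow(582, 2))), Pow(Add(84650, -378604), -1)) = Mul(Add(-7223, Mul(Rational(-1, 8), 338724)), Pow(-293954, -1)) = Mul(Add(-7223, Rational(-84681, 2)), Rational(-1, 293954)) = Mul(Rational(-99127, 2), Rational(-1, 293954)) = Rational(99127, 587908)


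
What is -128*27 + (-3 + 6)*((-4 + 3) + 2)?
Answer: -3453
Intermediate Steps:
-128*27 + (-3 + 6)*((-4 + 3) + 2) = -3456 + 3*(-1 + 2) = -3456 + 3*1 = -3456 + 3 = -3453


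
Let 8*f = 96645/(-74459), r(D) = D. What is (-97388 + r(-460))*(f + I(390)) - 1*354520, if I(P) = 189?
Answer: -1402205679533/74459 ≈ -1.8832e+7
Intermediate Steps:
f = -96645/595672 (f = (96645/(-74459))/8 = (96645*(-1/74459))/8 = (1/8)*(-96645/74459) = -96645/595672 ≈ -0.16225)
(-97388 + r(-460))*(f + I(390)) - 1*354520 = (-97388 - 460)*(-96645/595672 + 189) - 1*354520 = -97848*112485363/595672 - 354520 = -1375808474853/74459 - 354520 = -1402205679533/74459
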